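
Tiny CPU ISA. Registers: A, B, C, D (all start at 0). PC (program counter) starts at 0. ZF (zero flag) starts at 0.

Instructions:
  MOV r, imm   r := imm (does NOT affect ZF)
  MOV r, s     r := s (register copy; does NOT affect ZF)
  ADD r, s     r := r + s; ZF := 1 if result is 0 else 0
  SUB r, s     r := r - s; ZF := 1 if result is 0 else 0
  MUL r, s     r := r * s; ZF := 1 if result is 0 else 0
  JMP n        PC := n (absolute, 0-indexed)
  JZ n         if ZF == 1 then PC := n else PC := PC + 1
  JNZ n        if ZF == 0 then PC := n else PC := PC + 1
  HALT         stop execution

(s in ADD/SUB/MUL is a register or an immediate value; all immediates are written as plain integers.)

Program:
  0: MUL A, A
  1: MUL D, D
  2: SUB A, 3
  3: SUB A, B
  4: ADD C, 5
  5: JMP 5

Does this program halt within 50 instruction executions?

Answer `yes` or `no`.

Step 1: PC=0 exec 'MUL A, A'. After: A=0 B=0 C=0 D=0 ZF=1 PC=1
Step 2: PC=1 exec 'MUL D, D'. After: A=0 B=0 C=0 D=0 ZF=1 PC=2
Step 3: PC=2 exec 'SUB A, 3'. After: A=-3 B=0 C=0 D=0 ZF=0 PC=3
Step 4: PC=3 exec 'SUB A, B'. After: A=-3 B=0 C=0 D=0 ZF=0 PC=4
Step 5: PC=4 exec 'ADD C, 5'. After: A=-3 B=0 C=5 D=0 ZF=0 PC=5
Step 6: PC=5 exec 'JMP 5'. After: A=-3 B=0 C=5 D=0 ZF=0 PC=5
State after step 6 equals state after step 5: the program is in a cycle of length 1 and will never halt.

Answer: no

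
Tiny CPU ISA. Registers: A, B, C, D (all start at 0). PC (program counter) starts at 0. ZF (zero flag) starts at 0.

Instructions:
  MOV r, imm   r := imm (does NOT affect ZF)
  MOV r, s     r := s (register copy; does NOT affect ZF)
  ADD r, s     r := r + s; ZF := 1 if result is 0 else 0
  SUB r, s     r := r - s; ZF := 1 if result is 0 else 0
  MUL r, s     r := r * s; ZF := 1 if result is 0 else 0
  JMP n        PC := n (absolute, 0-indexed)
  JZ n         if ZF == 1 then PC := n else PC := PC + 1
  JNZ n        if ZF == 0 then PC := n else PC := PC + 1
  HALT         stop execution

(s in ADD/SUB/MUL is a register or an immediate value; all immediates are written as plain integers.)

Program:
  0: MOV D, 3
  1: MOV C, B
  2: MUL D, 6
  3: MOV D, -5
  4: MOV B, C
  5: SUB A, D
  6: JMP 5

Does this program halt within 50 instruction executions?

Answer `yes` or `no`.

Step 1: PC=0 exec 'MOV D, 3'. After: A=0 B=0 C=0 D=3 ZF=0 PC=1
Step 2: PC=1 exec 'MOV C, B'. After: A=0 B=0 C=0 D=3 ZF=0 PC=2
Step 3: PC=2 exec 'MUL D, 6'. After: A=0 B=0 C=0 D=18 ZF=0 PC=3
Step 4: PC=3 exec 'MOV D, -5'. After: A=0 B=0 C=0 D=-5 ZF=0 PC=4
Step 5: PC=4 exec 'MOV B, C'. After: A=0 B=0 C=0 D=-5 ZF=0 PC=5
Step 6: PC=5 exec 'SUB A, D'. After: A=5 B=0 C=0 D=-5 ZF=0 PC=6
Step 7: PC=6 exec 'JMP 5'. After: A=5 B=0 C=0 D=-5 ZF=0 PC=5
Step 8: PC=5 exec 'SUB A, D'. After: A=10 B=0 C=0 D=-5 ZF=0 PC=6
Step 9: PC=6 exec 'JMP 5'. After: A=10 B=0 C=0 D=-5 ZF=0 PC=5
Step 10: PC=5 exec 'SUB A, D'. After: A=15 B=0 C=0 D=-5 ZF=0 PC=6
Step 11: PC=6 exec 'JMP 5'. After: A=15 B=0 C=0 D=-5 ZF=0 PC=5
Step 12: PC=5 exec 'SUB A, D'. After: A=20 B=0 C=0 D=-5 ZF=0 PC=6
Step 13: PC=6 exec 'JMP 5'. After: A=20 B=0 C=0 D=-5 ZF=0 PC=5
Step 14: PC=5 exec 'SUB A, D'. After: A=25 B=0 C=0 D=-5 ZF=0 PC=6
Step 15: PC=6 exec 'JMP 5'. After: A=25 B=0 C=0 D=-5 ZF=0 PC=5
After 50 steps: not halted. PC revisits the same instructions with no path to HALT; will never halt.

Answer: no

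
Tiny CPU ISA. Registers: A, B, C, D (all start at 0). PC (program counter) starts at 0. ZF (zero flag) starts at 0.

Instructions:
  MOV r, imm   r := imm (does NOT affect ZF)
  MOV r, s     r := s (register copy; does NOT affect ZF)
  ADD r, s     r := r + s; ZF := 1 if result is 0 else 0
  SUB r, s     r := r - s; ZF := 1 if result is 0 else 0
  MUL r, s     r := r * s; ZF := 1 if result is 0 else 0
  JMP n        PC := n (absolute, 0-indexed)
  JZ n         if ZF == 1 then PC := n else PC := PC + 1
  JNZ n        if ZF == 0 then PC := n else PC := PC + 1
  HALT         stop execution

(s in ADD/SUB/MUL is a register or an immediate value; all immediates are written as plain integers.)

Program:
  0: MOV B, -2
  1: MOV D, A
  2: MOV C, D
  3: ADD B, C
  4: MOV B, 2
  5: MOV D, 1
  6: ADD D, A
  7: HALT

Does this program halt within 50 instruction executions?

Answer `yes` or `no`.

Answer: yes

Derivation:
Step 1: PC=0 exec 'MOV B, -2'. After: A=0 B=-2 C=0 D=0 ZF=0 PC=1
Step 2: PC=1 exec 'MOV D, A'. After: A=0 B=-2 C=0 D=0 ZF=0 PC=2
Step 3: PC=2 exec 'MOV C, D'. After: A=0 B=-2 C=0 D=0 ZF=0 PC=3
Step 4: PC=3 exec 'ADD B, C'. After: A=0 B=-2 C=0 D=0 ZF=0 PC=4
Step 5: PC=4 exec 'MOV B, 2'. After: A=0 B=2 C=0 D=0 ZF=0 PC=5
Step 6: PC=5 exec 'MOV D, 1'. After: A=0 B=2 C=0 D=1 ZF=0 PC=6
Step 7: PC=6 exec 'ADD D, A'. After: A=0 B=2 C=0 D=1 ZF=0 PC=7
Step 8: PC=7 exec 'HALT'. After: A=0 B=2 C=0 D=1 ZF=0 PC=7 HALTED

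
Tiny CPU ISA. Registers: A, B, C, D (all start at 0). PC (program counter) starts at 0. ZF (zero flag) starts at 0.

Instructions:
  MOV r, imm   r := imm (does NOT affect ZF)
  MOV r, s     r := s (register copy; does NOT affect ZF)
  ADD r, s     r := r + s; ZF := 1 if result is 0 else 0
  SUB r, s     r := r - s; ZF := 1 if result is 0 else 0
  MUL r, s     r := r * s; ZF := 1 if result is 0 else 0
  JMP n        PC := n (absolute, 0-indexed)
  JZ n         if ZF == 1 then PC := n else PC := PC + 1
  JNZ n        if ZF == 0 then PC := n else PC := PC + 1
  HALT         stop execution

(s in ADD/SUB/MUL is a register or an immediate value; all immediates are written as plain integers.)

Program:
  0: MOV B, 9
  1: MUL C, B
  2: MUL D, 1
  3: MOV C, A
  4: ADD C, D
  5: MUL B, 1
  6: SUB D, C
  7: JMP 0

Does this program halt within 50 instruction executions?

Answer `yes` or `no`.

Answer: no

Derivation:
Step 1: PC=0 exec 'MOV B, 9'. After: A=0 B=9 C=0 D=0 ZF=0 PC=1
Step 2: PC=1 exec 'MUL C, B'. After: A=0 B=9 C=0 D=0 ZF=1 PC=2
Step 3: PC=2 exec 'MUL D, 1'. After: A=0 B=9 C=0 D=0 ZF=1 PC=3
Step 4: PC=3 exec 'MOV C, A'. After: A=0 B=9 C=0 D=0 ZF=1 PC=4
Step 5: PC=4 exec 'ADD C, D'. After: A=0 B=9 C=0 D=0 ZF=1 PC=5
Step 6: PC=5 exec 'MUL B, 1'. After: A=0 B=9 C=0 D=0 ZF=0 PC=6
Step 7: PC=6 exec 'SUB D, C'. After: A=0 B=9 C=0 D=0 ZF=1 PC=7
Step 8: PC=7 exec 'JMP 0'. After: A=0 B=9 C=0 D=0 ZF=1 PC=0
Step 9: PC=0 exec 'MOV B, 9'. After: A=0 B=9 C=0 D=0 ZF=1 PC=1
Step 10: PC=1 exec 'MUL C, B'. After: A=0 B=9 C=0 D=0 ZF=1 PC=2
State after step 10 equals state after step 2: the program is in a cycle of length 8 and will never halt.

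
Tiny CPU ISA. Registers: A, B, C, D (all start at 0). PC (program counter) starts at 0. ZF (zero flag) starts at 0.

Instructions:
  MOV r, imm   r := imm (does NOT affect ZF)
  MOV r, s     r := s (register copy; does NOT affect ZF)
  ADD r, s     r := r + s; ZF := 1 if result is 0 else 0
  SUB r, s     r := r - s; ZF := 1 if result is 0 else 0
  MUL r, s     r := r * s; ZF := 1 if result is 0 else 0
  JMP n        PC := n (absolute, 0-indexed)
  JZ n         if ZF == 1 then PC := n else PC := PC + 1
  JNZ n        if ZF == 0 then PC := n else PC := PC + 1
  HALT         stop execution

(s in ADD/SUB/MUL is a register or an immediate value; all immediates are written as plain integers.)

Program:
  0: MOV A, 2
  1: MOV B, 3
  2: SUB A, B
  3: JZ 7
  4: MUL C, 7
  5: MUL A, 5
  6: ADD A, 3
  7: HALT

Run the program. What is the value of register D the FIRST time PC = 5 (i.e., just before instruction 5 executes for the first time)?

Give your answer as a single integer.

Step 1: PC=0 exec 'MOV A, 2'. After: A=2 B=0 C=0 D=0 ZF=0 PC=1
Step 2: PC=1 exec 'MOV B, 3'. After: A=2 B=3 C=0 D=0 ZF=0 PC=2
Step 3: PC=2 exec 'SUB A, B'. After: A=-1 B=3 C=0 D=0 ZF=0 PC=3
Step 4: PC=3 exec 'JZ 7'. After: A=-1 B=3 C=0 D=0 ZF=0 PC=4
Step 5: PC=4 exec 'MUL C, 7'. After: A=-1 B=3 C=0 D=0 ZF=1 PC=5
First time PC=5: D=0

0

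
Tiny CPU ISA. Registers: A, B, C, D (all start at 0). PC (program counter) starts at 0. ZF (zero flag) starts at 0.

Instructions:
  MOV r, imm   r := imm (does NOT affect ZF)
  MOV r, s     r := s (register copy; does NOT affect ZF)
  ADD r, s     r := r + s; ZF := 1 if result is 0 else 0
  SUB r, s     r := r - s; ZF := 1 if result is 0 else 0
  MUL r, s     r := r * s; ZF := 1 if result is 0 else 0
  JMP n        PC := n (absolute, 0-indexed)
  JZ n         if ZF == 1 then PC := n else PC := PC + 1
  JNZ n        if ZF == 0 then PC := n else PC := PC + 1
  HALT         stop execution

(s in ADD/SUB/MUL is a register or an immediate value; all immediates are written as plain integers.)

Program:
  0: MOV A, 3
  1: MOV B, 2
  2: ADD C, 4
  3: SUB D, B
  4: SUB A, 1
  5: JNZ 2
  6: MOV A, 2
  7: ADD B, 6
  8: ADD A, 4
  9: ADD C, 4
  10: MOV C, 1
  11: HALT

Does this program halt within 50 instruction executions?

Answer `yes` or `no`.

Answer: yes

Derivation:
Step 1: PC=0 exec 'MOV A, 3'. After: A=3 B=0 C=0 D=0 ZF=0 PC=1
Step 2: PC=1 exec 'MOV B, 2'. After: A=3 B=2 C=0 D=0 ZF=0 PC=2
Step 3: PC=2 exec 'ADD C, 4'. After: A=3 B=2 C=4 D=0 ZF=0 PC=3
Step 4: PC=3 exec 'SUB D, B'. After: A=3 B=2 C=4 D=-2 ZF=0 PC=4
Step 5: PC=4 exec 'SUB A, 1'. After: A=2 B=2 C=4 D=-2 ZF=0 PC=5
Step 6: PC=5 exec 'JNZ 2'. After: A=2 B=2 C=4 D=-2 ZF=0 PC=2
Step 7: PC=2 exec 'ADD C, 4'. After: A=2 B=2 C=8 D=-2 ZF=0 PC=3
Step 8: PC=3 exec 'SUB D, B'. After: A=2 B=2 C=8 D=-4 ZF=0 PC=4
Step 9: PC=4 exec 'SUB A, 1'. After: A=1 B=2 C=8 D=-4 ZF=0 PC=5
Step 10: PC=5 exec 'JNZ 2'. After: A=1 B=2 C=8 D=-4 ZF=0 PC=2
Step 11: PC=2 exec 'ADD C, 4'. After: A=1 B=2 C=12 D=-4 ZF=0 PC=3
Step 12: PC=3 exec 'SUB D, B'. After: A=1 B=2 C=12 D=-6 ZF=0 PC=4
Step 13: PC=4 exec 'SUB A, 1'. After: A=0 B=2 C=12 D=-6 ZF=1 PC=5
Step 14: PC=5 exec 'JNZ 2'. After: A=0 B=2 C=12 D=-6 ZF=1 PC=6
Step 15: PC=6 exec 'MOV A, 2'. After: A=2 B=2 C=12 D=-6 ZF=1 PC=7
Step 16: PC=7 exec 'ADD B, 6'. After: A=2 B=8 C=12 D=-6 ZF=0 PC=8
Step 17: PC=8 exec 'ADD A, 4'. After: A=6 B=8 C=12 D=-6 ZF=0 PC=9
Step 18: PC=9 exec 'ADD C, 4'. After: A=6 B=8 C=16 D=-6 ZF=0 PC=10
Step 19: PC=10 exec 'MOV C, 1'. After: A=6 B=8 C=1 D=-6 ZF=0 PC=11
Step 20: PC=11 exec 'HALT'. After: A=6 B=8 C=1 D=-6 ZF=0 PC=11 HALTED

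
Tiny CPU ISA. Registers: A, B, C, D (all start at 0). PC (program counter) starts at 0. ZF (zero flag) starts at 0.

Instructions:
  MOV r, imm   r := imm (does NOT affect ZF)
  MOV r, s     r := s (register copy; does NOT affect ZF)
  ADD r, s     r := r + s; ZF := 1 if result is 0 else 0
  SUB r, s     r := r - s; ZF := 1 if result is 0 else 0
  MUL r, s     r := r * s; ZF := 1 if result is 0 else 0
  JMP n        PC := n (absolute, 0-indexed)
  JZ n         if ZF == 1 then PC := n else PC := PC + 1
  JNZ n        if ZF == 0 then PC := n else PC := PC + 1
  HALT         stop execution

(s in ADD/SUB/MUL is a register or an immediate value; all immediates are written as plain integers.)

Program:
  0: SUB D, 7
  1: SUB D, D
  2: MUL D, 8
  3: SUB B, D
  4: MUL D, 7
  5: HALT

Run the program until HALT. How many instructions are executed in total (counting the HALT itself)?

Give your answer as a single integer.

Answer: 6

Derivation:
Step 1: PC=0 exec 'SUB D, 7'. After: A=0 B=0 C=0 D=-7 ZF=0 PC=1
Step 2: PC=1 exec 'SUB D, D'. After: A=0 B=0 C=0 D=0 ZF=1 PC=2
Step 3: PC=2 exec 'MUL D, 8'. After: A=0 B=0 C=0 D=0 ZF=1 PC=3
Step 4: PC=3 exec 'SUB B, D'. After: A=0 B=0 C=0 D=0 ZF=1 PC=4
Step 5: PC=4 exec 'MUL D, 7'. After: A=0 B=0 C=0 D=0 ZF=1 PC=5
Step 6: PC=5 exec 'HALT'. After: A=0 B=0 C=0 D=0 ZF=1 PC=5 HALTED
Total instructions executed: 6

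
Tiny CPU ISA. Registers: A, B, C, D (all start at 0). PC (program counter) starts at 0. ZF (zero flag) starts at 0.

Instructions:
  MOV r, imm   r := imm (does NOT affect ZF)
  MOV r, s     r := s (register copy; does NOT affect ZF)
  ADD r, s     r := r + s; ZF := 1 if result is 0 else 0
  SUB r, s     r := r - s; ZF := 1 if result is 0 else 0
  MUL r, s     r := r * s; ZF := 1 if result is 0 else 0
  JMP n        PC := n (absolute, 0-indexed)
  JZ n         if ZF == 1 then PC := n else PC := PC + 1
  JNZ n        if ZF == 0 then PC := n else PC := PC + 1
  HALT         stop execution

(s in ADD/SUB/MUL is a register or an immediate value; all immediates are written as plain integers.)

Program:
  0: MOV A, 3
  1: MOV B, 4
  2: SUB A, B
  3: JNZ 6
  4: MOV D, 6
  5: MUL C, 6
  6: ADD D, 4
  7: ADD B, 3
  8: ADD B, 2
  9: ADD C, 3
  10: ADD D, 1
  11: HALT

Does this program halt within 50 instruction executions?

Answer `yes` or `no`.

Step 1: PC=0 exec 'MOV A, 3'. After: A=3 B=0 C=0 D=0 ZF=0 PC=1
Step 2: PC=1 exec 'MOV B, 4'. After: A=3 B=4 C=0 D=0 ZF=0 PC=2
Step 3: PC=2 exec 'SUB A, B'. After: A=-1 B=4 C=0 D=0 ZF=0 PC=3
Step 4: PC=3 exec 'JNZ 6'. After: A=-1 B=4 C=0 D=0 ZF=0 PC=6
Step 5: PC=6 exec 'ADD D, 4'. After: A=-1 B=4 C=0 D=4 ZF=0 PC=7
Step 6: PC=7 exec 'ADD B, 3'. After: A=-1 B=7 C=0 D=4 ZF=0 PC=8
Step 7: PC=8 exec 'ADD B, 2'. After: A=-1 B=9 C=0 D=4 ZF=0 PC=9
Step 8: PC=9 exec 'ADD C, 3'. After: A=-1 B=9 C=3 D=4 ZF=0 PC=10
Step 9: PC=10 exec 'ADD D, 1'. After: A=-1 B=9 C=3 D=5 ZF=0 PC=11
Step 10: PC=11 exec 'HALT'. After: A=-1 B=9 C=3 D=5 ZF=0 PC=11 HALTED

Answer: yes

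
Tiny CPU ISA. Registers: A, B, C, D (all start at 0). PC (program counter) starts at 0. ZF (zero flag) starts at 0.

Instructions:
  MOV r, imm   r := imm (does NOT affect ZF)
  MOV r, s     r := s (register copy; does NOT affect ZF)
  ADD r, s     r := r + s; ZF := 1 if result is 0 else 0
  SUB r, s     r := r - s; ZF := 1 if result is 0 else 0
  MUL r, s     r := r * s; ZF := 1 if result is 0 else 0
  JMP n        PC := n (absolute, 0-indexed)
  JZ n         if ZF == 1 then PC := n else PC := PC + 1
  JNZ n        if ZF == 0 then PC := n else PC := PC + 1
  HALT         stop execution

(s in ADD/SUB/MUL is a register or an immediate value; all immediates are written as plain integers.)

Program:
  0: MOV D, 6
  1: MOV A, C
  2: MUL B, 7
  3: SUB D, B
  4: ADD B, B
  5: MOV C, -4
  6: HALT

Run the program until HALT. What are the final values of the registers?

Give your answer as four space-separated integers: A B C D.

Answer: 0 0 -4 6

Derivation:
Step 1: PC=0 exec 'MOV D, 6'. After: A=0 B=0 C=0 D=6 ZF=0 PC=1
Step 2: PC=1 exec 'MOV A, C'. After: A=0 B=0 C=0 D=6 ZF=0 PC=2
Step 3: PC=2 exec 'MUL B, 7'. After: A=0 B=0 C=0 D=6 ZF=1 PC=3
Step 4: PC=3 exec 'SUB D, B'. After: A=0 B=0 C=0 D=6 ZF=0 PC=4
Step 5: PC=4 exec 'ADD B, B'. After: A=0 B=0 C=0 D=6 ZF=1 PC=5
Step 6: PC=5 exec 'MOV C, -4'. After: A=0 B=0 C=-4 D=6 ZF=1 PC=6
Step 7: PC=6 exec 'HALT'. After: A=0 B=0 C=-4 D=6 ZF=1 PC=6 HALTED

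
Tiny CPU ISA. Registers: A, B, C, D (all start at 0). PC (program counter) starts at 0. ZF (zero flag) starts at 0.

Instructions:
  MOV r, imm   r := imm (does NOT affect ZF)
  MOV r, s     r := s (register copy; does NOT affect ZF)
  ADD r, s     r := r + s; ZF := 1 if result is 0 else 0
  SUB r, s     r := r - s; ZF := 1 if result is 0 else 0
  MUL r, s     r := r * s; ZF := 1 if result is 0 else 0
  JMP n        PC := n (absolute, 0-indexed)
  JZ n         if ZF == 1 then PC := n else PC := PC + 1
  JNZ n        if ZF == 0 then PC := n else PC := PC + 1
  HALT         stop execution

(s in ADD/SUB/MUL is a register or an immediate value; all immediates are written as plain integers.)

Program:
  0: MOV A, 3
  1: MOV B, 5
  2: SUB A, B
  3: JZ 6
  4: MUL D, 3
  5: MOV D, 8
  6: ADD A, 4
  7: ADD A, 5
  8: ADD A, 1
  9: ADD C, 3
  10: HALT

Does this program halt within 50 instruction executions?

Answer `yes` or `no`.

Step 1: PC=0 exec 'MOV A, 3'. After: A=3 B=0 C=0 D=0 ZF=0 PC=1
Step 2: PC=1 exec 'MOV B, 5'. After: A=3 B=5 C=0 D=0 ZF=0 PC=2
Step 3: PC=2 exec 'SUB A, B'. After: A=-2 B=5 C=0 D=0 ZF=0 PC=3
Step 4: PC=3 exec 'JZ 6'. After: A=-2 B=5 C=0 D=0 ZF=0 PC=4
Step 5: PC=4 exec 'MUL D, 3'. After: A=-2 B=5 C=0 D=0 ZF=1 PC=5
Step 6: PC=5 exec 'MOV D, 8'. After: A=-2 B=5 C=0 D=8 ZF=1 PC=6
Step 7: PC=6 exec 'ADD A, 4'. After: A=2 B=5 C=0 D=8 ZF=0 PC=7
Step 8: PC=7 exec 'ADD A, 5'. After: A=7 B=5 C=0 D=8 ZF=0 PC=8
Step 9: PC=8 exec 'ADD A, 1'. After: A=8 B=5 C=0 D=8 ZF=0 PC=9
Step 10: PC=9 exec 'ADD C, 3'. After: A=8 B=5 C=3 D=8 ZF=0 PC=10
Step 11: PC=10 exec 'HALT'. After: A=8 B=5 C=3 D=8 ZF=0 PC=10 HALTED

Answer: yes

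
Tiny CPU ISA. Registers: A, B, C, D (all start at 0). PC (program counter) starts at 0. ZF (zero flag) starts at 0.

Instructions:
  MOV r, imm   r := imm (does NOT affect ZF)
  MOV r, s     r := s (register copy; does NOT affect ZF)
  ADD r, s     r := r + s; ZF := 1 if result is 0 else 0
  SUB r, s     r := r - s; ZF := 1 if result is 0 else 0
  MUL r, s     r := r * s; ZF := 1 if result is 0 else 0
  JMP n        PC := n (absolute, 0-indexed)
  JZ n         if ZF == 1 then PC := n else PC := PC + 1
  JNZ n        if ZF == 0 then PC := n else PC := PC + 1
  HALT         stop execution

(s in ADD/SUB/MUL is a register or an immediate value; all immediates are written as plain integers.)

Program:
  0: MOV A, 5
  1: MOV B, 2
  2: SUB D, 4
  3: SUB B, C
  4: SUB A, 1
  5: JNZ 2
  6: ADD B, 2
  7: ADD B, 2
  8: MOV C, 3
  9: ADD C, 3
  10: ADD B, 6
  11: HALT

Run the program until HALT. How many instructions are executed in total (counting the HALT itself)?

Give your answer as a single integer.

Answer: 28

Derivation:
Step 1: PC=0 exec 'MOV A, 5'. After: A=5 B=0 C=0 D=0 ZF=0 PC=1
Step 2: PC=1 exec 'MOV B, 2'. After: A=5 B=2 C=0 D=0 ZF=0 PC=2
Step 3: PC=2 exec 'SUB D, 4'. After: A=5 B=2 C=0 D=-4 ZF=0 PC=3
Step 4: PC=3 exec 'SUB B, C'. After: A=5 B=2 C=0 D=-4 ZF=0 PC=4
Step 5: PC=4 exec 'SUB A, 1'. After: A=4 B=2 C=0 D=-4 ZF=0 PC=5
Step 6: PC=5 exec 'JNZ 2'. After: A=4 B=2 C=0 D=-4 ZF=0 PC=2
Step 7: PC=2 exec 'SUB D, 4'. After: A=4 B=2 C=0 D=-8 ZF=0 PC=3
Step 8: PC=3 exec 'SUB B, C'. After: A=4 B=2 C=0 D=-8 ZF=0 PC=4
Step 9: PC=4 exec 'SUB A, 1'. After: A=3 B=2 C=0 D=-8 ZF=0 PC=5
Step 10: PC=5 exec 'JNZ 2'. After: A=3 B=2 C=0 D=-8 ZF=0 PC=2
Step 11: PC=2 exec 'SUB D, 4'. After: A=3 B=2 C=0 D=-12 ZF=0 PC=3
Step 12: PC=3 exec 'SUB B, C'. After: A=3 B=2 C=0 D=-12 ZF=0 PC=4
Step 13: PC=4 exec 'SUB A, 1'. After: A=2 B=2 C=0 D=-12 ZF=0 PC=5
Step 14: PC=5 exec 'JNZ 2'. After: A=2 B=2 C=0 D=-12 ZF=0 PC=2
Step 15: PC=2 exec 'SUB D, 4'. After: A=2 B=2 C=0 D=-16 ZF=0 PC=3
Step 16: PC=3 exec 'SUB B, C'. After: A=2 B=2 C=0 D=-16 ZF=0 PC=4
Step 17: PC=4 exec 'SUB A, 1'. After: A=1 B=2 C=0 D=-16 ZF=0 PC=5
Step 18: PC=5 exec 'JNZ 2'. After: A=1 B=2 C=0 D=-16 ZF=0 PC=2
Step 19: PC=2 exec 'SUB D, 4'. After: A=1 B=2 C=0 D=-20 ZF=0 PC=3
Step 20: PC=3 exec 'SUB B, C'. After: A=1 B=2 C=0 D=-20 ZF=0 PC=4
Step 21: PC=4 exec 'SUB A, 1'. After: A=0 B=2 C=0 D=-20 ZF=1 PC=5
Step 22: PC=5 exec 'JNZ 2'. After: A=0 B=2 C=0 D=-20 ZF=1 PC=6
Step 23: PC=6 exec 'ADD B, 2'. After: A=0 B=4 C=0 D=-20 ZF=0 PC=7
Step 24: PC=7 exec 'ADD B, 2'. After: A=0 B=6 C=0 D=-20 ZF=0 PC=8
Step 25: PC=8 exec 'MOV C, 3'. After: A=0 B=6 C=3 D=-20 ZF=0 PC=9
Step 26: PC=9 exec 'ADD C, 3'. After: A=0 B=6 C=6 D=-20 ZF=0 PC=10
Step 27: PC=10 exec 'ADD B, 6'. After: A=0 B=12 C=6 D=-20 ZF=0 PC=11
Step 28: PC=11 exec 'HALT'. After: A=0 B=12 C=6 D=-20 ZF=0 PC=11 HALTED
Total instructions executed: 28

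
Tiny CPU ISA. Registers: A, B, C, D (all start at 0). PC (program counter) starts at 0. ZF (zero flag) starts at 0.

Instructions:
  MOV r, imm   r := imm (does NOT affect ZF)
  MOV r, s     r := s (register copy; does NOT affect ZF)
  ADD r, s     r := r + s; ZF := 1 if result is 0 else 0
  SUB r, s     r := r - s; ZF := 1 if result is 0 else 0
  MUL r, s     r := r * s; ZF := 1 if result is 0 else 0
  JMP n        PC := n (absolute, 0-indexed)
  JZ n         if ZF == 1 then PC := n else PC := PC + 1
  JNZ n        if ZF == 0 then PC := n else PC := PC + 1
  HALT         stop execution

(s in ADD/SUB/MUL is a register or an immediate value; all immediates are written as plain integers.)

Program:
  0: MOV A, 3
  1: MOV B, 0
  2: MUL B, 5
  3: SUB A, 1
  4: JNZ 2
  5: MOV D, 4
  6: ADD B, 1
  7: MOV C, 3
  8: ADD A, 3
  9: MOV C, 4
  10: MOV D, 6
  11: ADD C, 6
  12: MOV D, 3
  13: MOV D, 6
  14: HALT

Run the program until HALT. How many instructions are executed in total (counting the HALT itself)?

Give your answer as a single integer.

Step 1: PC=0 exec 'MOV A, 3'. After: A=3 B=0 C=0 D=0 ZF=0 PC=1
Step 2: PC=1 exec 'MOV B, 0'. After: A=3 B=0 C=0 D=0 ZF=0 PC=2
Step 3: PC=2 exec 'MUL B, 5'. After: A=3 B=0 C=0 D=0 ZF=1 PC=3
Step 4: PC=3 exec 'SUB A, 1'. After: A=2 B=0 C=0 D=0 ZF=0 PC=4
Step 5: PC=4 exec 'JNZ 2'. After: A=2 B=0 C=0 D=0 ZF=0 PC=2
Step 6: PC=2 exec 'MUL B, 5'. After: A=2 B=0 C=0 D=0 ZF=1 PC=3
Step 7: PC=3 exec 'SUB A, 1'. After: A=1 B=0 C=0 D=0 ZF=0 PC=4
Step 8: PC=4 exec 'JNZ 2'. After: A=1 B=0 C=0 D=0 ZF=0 PC=2
Step 9: PC=2 exec 'MUL B, 5'. After: A=1 B=0 C=0 D=0 ZF=1 PC=3
Step 10: PC=3 exec 'SUB A, 1'. After: A=0 B=0 C=0 D=0 ZF=1 PC=4
Step 11: PC=4 exec 'JNZ 2'. After: A=0 B=0 C=0 D=0 ZF=1 PC=5
Step 12: PC=5 exec 'MOV D, 4'. After: A=0 B=0 C=0 D=4 ZF=1 PC=6
Step 13: PC=6 exec 'ADD B, 1'. After: A=0 B=1 C=0 D=4 ZF=0 PC=7
Step 14: PC=7 exec 'MOV C, 3'. After: A=0 B=1 C=3 D=4 ZF=0 PC=8
Step 15: PC=8 exec 'ADD A, 3'. After: A=3 B=1 C=3 D=4 ZF=0 PC=9
Step 16: PC=9 exec 'MOV C, 4'. After: A=3 B=1 C=4 D=4 ZF=0 PC=10
Step 17: PC=10 exec 'MOV D, 6'. After: A=3 B=1 C=4 D=6 ZF=0 PC=11
Step 18: PC=11 exec 'ADD C, 6'. After: A=3 B=1 C=10 D=6 ZF=0 PC=12
Step 19: PC=12 exec 'MOV D, 3'. After: A=3 B=1 C=10 D=3 ZF=0 PC=13
Step 20: PC=13 exec 'MOV D, 6'. After: A=3 B=1 C=10 D=6 ZF=0 PC=14
Step 21: PC=14 exec 'HALT'. After: A=3 B=1 C=10 D=6 ZF=0 PC=14 HALTED
Total instructions executed: 21

Answer: 21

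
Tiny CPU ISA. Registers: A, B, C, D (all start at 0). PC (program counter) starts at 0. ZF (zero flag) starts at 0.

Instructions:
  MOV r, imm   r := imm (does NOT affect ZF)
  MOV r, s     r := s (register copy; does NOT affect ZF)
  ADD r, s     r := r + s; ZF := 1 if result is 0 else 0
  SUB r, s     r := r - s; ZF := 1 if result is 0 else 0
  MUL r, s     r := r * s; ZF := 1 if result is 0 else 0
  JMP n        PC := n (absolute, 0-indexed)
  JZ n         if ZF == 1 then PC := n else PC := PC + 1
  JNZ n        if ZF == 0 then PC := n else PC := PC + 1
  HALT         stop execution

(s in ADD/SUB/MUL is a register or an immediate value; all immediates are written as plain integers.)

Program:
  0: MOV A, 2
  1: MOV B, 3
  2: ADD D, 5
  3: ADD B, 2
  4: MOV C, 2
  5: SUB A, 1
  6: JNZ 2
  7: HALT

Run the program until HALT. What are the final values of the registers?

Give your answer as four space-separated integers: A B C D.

Step 1: PC=0 exec 'MOV A, 2'. After: A=2 B=0 C=0 D=0 ZF=0 PC=1
Step 2: PC=1 exec 'MOV B, 3'. After: A=2 B=3 C=0 D=0 ZF=0 PC=2
Step 3: PC=2 exec 'ADD D, 5'. After: A=2 B=3 C=0 D=5 ZF=0 PC=3
Step 4: PC=3 exec 'ADD B, 2'. After: A=2 B=5 C=0 D=5 ZF=0 PC=4
Step 5: PC=4 exec 'MOV C, 2'. After: A=2 B=5 C=2 D=5 ZF=0 PC=5
Step 6: PC=5 exec 'SUB A, 1'. After: A=1 B=5 C=2 D=5 ZF=0 PC=6
Step 7: PC=6 exec 'JNZ 2'. After: A=1 B=5 C=2 D=5 ZF=0 PC=2
Step 8: PC=2 exec 'ADD D, 5'. After: A=1 B=5 C=2 D=10 ZF=0 PC=3
Step 9: PC=3 exec 'ADD B, 2'. After: A=1 B=7 C=2 D=10 ZF=0 PC=4
Step 10: PC=4 exec 'MOV C, 2'. After: A=1 B=7 C=2 D=10 ZF=0 PC=5
Step 11: PC=5 exec 'SUB A, 1'. After: A=0 B=7 C=2 D=10 ZF=1 PC=6
Step 12: PC=6 exec 'JNZ 2'. After: A=0 B=7 C=2 D=10 ZF=1 PC=7
Step 13: PC=7 exec 'HALT'. After: A=0 B=7 C=2 D=10 ZF=1 PC=7 HALTED

Answer: 0 7 2 10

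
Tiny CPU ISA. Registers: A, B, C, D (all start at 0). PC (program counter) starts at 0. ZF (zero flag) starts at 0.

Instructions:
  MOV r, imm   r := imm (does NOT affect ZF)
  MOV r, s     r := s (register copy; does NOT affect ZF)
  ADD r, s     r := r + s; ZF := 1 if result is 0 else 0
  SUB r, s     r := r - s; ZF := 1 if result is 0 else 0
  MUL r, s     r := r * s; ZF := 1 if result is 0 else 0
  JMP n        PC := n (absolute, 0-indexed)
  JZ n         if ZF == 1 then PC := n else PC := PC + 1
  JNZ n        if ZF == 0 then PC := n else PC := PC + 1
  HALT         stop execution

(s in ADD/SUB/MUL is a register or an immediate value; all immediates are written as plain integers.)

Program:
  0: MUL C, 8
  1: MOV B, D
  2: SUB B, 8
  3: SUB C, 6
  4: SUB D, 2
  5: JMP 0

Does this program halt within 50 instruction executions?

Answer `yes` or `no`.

Step 1: PC=0 exec 'MUL C, 8'. After: A=0 B=0 C=0 D=0 ZF=1 PC=1
Step 2: PC=1 exec 'MOV B, D'. After: A=0 B=0 C=0 D=0 ZF=1 PC=2
Step 3: PC=2 exec 'SUB B, 8'. After: A=0 B=-8 C=0 D=0 ZF=0 PC=3
Step 4: PC=3 exec 'SUB C, 6'. After: A=0 B=-8 C=-6 D=0 ZF=0 PC=4
Step 5: PC=4 exec 'SUB D, 2'. After: A=0 B=-8 C=-6 D=-2 ZF=0 PC=5
Step 6: PC=5 exec 'JMP 0'. After: A=0 B=-8 C=-6 D=-2 ZF=0 PC=0
Step 7: PC=0 exec 'MUL C, 8'. After: A=0 B=-8 C=-48 D=-2 ZF=0 PC=1
Step 8: PC=1 exec 'MOV B, D'. After: A=0 B=-2 C=-48 D=-2 ZF=0 PC=2
Step 9: PC=2 exec 'SUB B, 8'. After: A=0 B=-10 C=-48 D=-2 ZF=0 PC=3
Step 10: PC=3 exec 'SUB C, 6'. After: A=0 B=-10 C=-54 D=-2 ZF=0 PC=4
Step 11: PC=4 exec 'SUB D, 2'. After: A=0 B=-10 C=-54 D=-4 ZF=0 PC=5
Step 12: PC=5 exec 'JMP 0'. After: A=0 B=-10 C=-54 D=-4 ZF=0 PC=0
Step 13: PC=0 exec 'MUL C, 8'. After: A=0 B=-10 C=-432 D=-4 ZF=0 PC=1
Step 14: PC=1 exec 'MOV B, D'. After: A=0 B=-4 C=-432 D=-4 ZF=0 PC=2
Step 15: PC=2 exec 'SUB B, 8'. After: A=0 B=-12 C=-432 D=-4 ZF=0 PC=3
After 50 steps: not halted. PC revisits the same instructions with no path to HALT; will never halt.

Answer: no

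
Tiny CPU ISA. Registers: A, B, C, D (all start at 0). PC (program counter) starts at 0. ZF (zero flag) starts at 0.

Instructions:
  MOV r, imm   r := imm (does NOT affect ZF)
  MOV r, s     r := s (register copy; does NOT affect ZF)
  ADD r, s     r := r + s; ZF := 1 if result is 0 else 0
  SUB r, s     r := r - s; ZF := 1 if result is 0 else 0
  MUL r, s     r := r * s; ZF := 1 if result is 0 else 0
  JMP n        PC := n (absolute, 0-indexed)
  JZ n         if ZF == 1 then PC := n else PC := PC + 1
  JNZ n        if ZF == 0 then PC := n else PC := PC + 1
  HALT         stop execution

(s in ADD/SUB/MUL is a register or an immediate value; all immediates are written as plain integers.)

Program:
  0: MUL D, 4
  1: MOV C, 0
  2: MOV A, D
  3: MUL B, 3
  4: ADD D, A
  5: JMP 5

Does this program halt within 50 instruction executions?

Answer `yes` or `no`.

Step 1: PC=0 exec 'MUL D, 4'. After: A=0 B=0 C=0 D=0 ZF=1 PC=1
Step 2: PC=1 exec 'MOV C, 0'. After: A=0 B=0 C=0 D=0 ZF=1 PC=2
Step 3: PC=2 exec 'MOV A, D'. After: A=0 B=0 C=0 D=0 ZF=1 PC=3
Step 4: PC=3 exec 'MUL B, 3'. After: A=0 B=0 C=0 D=0 ZF=1 PC=4
Step 5: PC=4 exec 'ADD D, A'. After: A=0 B=0 C=0 D=0 ZF=1 PC=5
Step 6: PC=5 exec 'JMP 5'. After: A=0 B=0 C=0 D=0 ZF=1 PC=5
State after step 6 equals state after step 5: the program is in a cycle of length 1 and will never halt.

Answer: no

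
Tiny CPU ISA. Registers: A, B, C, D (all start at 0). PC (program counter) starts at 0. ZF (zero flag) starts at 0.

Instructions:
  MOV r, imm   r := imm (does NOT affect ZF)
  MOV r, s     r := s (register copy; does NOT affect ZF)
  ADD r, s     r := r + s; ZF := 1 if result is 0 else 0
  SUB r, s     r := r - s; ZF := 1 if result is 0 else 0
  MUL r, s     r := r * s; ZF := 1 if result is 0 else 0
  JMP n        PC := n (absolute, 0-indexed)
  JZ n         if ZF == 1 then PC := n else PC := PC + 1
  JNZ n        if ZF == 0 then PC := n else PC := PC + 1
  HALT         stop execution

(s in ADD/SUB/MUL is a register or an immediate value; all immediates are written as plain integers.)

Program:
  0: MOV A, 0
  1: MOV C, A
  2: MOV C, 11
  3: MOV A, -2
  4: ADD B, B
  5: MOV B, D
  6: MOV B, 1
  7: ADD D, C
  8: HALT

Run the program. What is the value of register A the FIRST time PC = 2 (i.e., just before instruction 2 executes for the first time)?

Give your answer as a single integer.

Step 1: PC=0 exec 'MOV A, 0'. After: A=0 B=0 C=0 D=0 ZF=0 PC=1
Step 2: PC=1 exec 'MOV C, A'. After: A=0 B=0 C=0 D=0 ZF=0 PC=2
First time PC=2: A=0

0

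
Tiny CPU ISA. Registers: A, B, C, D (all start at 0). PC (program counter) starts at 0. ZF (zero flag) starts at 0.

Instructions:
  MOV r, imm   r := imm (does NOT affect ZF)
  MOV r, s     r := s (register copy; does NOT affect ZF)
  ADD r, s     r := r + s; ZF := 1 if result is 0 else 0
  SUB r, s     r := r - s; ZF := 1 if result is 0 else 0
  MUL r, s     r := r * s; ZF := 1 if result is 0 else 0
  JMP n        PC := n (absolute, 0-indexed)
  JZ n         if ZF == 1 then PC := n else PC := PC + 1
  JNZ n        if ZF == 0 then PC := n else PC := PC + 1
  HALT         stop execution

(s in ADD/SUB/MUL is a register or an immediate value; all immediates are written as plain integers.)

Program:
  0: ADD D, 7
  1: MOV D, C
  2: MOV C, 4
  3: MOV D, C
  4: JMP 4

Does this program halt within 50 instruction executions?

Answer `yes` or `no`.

Answer: no

Derivation:
Step 1: PC=0 exec 'ADD D, 7'. After: A=0 B=0 C=0 D=7 ZF=0 PC=1
Step 2: PC=1 exec 'MOV D, C'. After: A=0 B=0 C=0 D=0 ZF=0 PC=2
Step 3: PC=2 exec 'MOV C, 4'. After: A=0 B=0 C=4 D=0 ZF=0 PC=3
Step 4: PC=3 exec 'MOV D, C'. After: A=0 B=0 C=4 D=4 ZF=0 PC=4
Step 5: PC=4 exec 'JMP 4'. After: A=0 B=0 C=4 D=4 ZF=0 PC=4
State after step 5 equals state after step 4: the program is in a cycle of length 1 and will never halt.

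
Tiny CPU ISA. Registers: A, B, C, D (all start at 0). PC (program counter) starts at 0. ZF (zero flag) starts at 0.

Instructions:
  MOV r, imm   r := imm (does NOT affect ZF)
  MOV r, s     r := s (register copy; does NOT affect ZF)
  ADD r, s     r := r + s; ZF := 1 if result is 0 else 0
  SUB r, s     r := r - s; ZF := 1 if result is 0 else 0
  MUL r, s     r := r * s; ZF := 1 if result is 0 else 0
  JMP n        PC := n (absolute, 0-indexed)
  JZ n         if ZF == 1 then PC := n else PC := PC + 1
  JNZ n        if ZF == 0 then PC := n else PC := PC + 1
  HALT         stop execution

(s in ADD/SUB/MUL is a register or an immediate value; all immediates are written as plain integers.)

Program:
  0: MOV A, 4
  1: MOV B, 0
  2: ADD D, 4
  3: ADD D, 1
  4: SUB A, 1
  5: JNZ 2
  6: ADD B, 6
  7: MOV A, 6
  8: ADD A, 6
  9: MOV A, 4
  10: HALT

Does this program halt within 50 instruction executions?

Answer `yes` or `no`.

Step 1: PC=0 exec 'MOV A, 4'. After: A=4 B=0 C=0 D=0 ZF=0 PC=1
Step 2: PC=1 exec 'MOV B, 0'. After: A=4 B=0 C=0 D=0 ZF=0 PC=2
Step 3: PC=2 exec 'ADD D, 4'. After: A=4 B=0 C=0 D=4 ZF=0 PC=3
Step 4: PC=3 exec 'ADD D, 1'. After: A=4 B=0 C=0 D=5 ZF=0 PC=4
Step 5: PC=4 exec 'SUB A, 1'. After: A=3 B=0 C=0 D=5 ZF=0 PC=5
Step 6: PC=5 exec 'JNZ 2'. After: A=3 B=0 C=0 D=5 ZF=0 PC=2
Step 7: PC=2 exec 'ADD D, 4'. After: A=3 B=0 C=0 D=9 ZF=0 PC=3
Step 8: PC=3 exec 'ADD D, 1'. After: A=3 B=0 C=0 D=10 ZF=0 PC=4
Step 9: PC=4 exec 'SUB A, 1'. After: A=2 B=0 C=0 D=10 ZF=0 PC=5
Step 10: PC=5 exec 'JNZ 2'. After: A=2 B=0 C=0 D=10 ZF=0 PC=2
Step 11: PC=2 exec 'ADD D, 4'. After: A=2 B=0 C=0 D=14 ZF=0 PC=3
Step 12: PC=3 exec 'ADD D, 1'. After: A=2 B=0 C=0 D=15 ZF=0 PC=4
Step 13: PC=4 exec 'SUB A, 1'. After: A=1 B=0 C=0 D=15 ZF=0 PC=5
Step 14: PC=5 exec 'JNZ 2'. After: A=1 B=0 C=0 D=15 ZF=0 PC=2
Step 15: PC=2 exec 'ADD D, 4'. After: A=1 B=0 C=0 D=19 ZF=0 PC=3
Step 16: PC=3 exec 'ADD D, 1'. After: A=1 B=0 C=0 D=20 ZF=0 PC=4
Step 17: PC=4 exec 'SUB A, 1'. After: A=0 B=0 C=0 D=20 ZF=1 PC=5
Step 18: PC=5 exec 'JNZ 2'. After: A=0 B=0 C=0 D=20 ZF=1 PC=6
Step 19: PC=6 exec 'ADD B, 6'. After: A=0 B=6 C=0 D=20 ZF=0 PC=7
Step 20: PC=7 exec 'MOV A, 6'. After: A=6 B=6 C=0 D=20 ZF=0 PC=8
Step 21: PC=8 exec 'ADD A, 6'. After: A=12 B=6 C=0 D=20 ZF=0 PC=9
Step 22: PC=9 exec 'MOV A, 4'. After: A=4 B=6 C=0 D=20 ZF=0 PC=10
Step 23: PC=10 exec 'HALT'. After: A=4 B=6 C=0 D=20 ZF=0 PC=10 HALTED

Answer: yes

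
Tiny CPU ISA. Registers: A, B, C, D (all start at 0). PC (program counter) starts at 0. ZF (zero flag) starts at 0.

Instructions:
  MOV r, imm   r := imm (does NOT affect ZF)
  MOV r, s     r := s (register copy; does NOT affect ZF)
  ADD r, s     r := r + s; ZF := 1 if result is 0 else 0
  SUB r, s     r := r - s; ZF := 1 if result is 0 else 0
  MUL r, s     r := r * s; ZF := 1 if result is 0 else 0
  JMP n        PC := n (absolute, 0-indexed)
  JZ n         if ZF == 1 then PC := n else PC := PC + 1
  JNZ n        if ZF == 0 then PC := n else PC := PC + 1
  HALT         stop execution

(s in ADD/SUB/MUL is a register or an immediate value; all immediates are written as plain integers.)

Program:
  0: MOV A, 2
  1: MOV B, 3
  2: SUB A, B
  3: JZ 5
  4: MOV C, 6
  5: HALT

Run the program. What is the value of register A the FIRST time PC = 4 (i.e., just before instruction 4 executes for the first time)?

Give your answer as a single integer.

Step 1: PC=0 exec 'MOV A, 2'. After: A=2 B=0 C=0 D=0 ZF=0 PC=1
Step 2: PC=1 exec 'MOV B, 3'. After: A=2 B=3 C=0 D=0 ZF=0 PC=2
Step 3: PC=2 exec 'SUB A, B'. After: A=-1 B=3 C=0 D=0 ZF=0 PC=3
Step 4: PC=3 exec 'JZ 5'. After: A=-1 B=3 C=0 D=0 ZF=0 PC=4
First time PC=4: A=-1

-1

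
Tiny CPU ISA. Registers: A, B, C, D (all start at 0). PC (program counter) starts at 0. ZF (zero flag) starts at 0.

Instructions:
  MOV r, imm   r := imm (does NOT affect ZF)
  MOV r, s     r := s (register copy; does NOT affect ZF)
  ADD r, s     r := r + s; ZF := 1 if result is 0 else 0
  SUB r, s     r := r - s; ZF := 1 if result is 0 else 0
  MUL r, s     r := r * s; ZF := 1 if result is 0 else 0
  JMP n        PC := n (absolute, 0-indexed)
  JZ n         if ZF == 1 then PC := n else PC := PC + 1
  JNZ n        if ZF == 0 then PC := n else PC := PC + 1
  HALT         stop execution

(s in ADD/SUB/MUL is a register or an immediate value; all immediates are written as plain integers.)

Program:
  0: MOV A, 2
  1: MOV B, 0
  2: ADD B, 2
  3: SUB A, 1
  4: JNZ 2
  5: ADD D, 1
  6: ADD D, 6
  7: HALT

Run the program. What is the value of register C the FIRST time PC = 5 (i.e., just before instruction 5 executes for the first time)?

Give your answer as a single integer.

Step 1: PC=0 exec 'MOV A, 2'. After: A=2 B=0 C=0 D=0 ZF=0 PC=1
Step 2: PC=1 exec 'MOV B, 0'. After: A=2 B=0 C=0 D=0 ZF=0 PC=2
Step 3: PC=2 exec 'ADD B, 2'. After: A=2 B=2 C=0 D=0 ZF=0 PC=3
Step 4: PC=3 exec 'SUB A, 1'. After: A=1 B=2 C=0 D=0 ZF=0 PC=4
Step 5: PC=4 exec 'JNZ 2'. After: A=1 B=2 C=0 D=0 ZF=0 PC=2
Step 6: PC=2 exec 'ADD B, 2'. After: A=1 B=4 C=0 D=0 ZF=0 PC=3
Step 7: PC=3 exec 'SUB A, 1'. After: A=0 B=4 C=0 D=0 ZF=1 PC=4
Step 8: PC=4 exec 'JNZ 2'. After: A=0 B=4 C=0 D=0 ZF=1 PC=5
First time PC=5: C=0

0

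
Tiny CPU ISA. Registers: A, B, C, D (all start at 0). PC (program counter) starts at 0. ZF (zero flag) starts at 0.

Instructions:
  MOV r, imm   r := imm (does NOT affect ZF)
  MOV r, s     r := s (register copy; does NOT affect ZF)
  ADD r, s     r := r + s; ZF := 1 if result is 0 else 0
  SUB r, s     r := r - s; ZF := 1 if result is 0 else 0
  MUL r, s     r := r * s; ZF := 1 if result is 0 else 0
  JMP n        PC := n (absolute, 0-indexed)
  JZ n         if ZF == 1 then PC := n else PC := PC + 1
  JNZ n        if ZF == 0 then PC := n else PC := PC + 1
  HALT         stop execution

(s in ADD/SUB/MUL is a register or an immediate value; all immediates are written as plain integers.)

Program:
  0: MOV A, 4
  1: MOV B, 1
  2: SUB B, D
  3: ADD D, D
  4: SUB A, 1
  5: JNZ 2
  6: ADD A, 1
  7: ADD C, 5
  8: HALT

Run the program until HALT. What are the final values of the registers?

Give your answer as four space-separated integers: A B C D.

Answer: 1 1 5 0

Derivation:
Step 1: PC=0 exec 'MOV A, 4'. After: A=4 B=0 C=0 D=0 ZF=0 PC=1
Step 2: PC=1 exec 'MOV B, 1'. After: A=4 B=1 C=0 D=0 ZF=0 PC=2
Step 3: PC=2 exec 'SUB B, D'. After: A=4 B=1 C=0 D=0 ZF=0 PC=3
Step 4: PC=3 exec 'ADD D, D'. After: A=4 B=1 C=0 D=0 ZF=1 PC=4
Step 5: PC=4 exec 'SUB A, 1'. After: A=3 B=1 C=0 D=0 ZF=0 PC=5
Step 6: PC=5 exec 'JNZ 2'. After: A=3 B=1 C=0 D=0 ZF=0 PC=2
Step 7: PC=2 exec 'SUB B, D'. After: A=3 B=1 C=0 D=0 ZF=0 PC=3
Step 8: PC=3 exec 'ADD D, D'. After: A=3 B=1 C=0 D=0 ZF=1 PC=4
Step 9: PC=4 exec 'SUB A, 1'. After: A=2 B=1 C=0 D=0 ZF=0 PC=5
Step 10: PC=5 exec 'JNZ 2'. After: A=2 B=1 C=0 D=0 ZF=0 PC=2
Step 11: PC=2 exec 'SUB B, D'. After: A=2 B=1 C=0 D=0 ZF=0 PC=3
Step 12: PC=3 exec 'ADD D, D'. After: A=2 B=1 C=0 D=0 ZF=1 PC=4
Step 13: PC=4 exec 'SUB A, 1'. After: A=1 B=1 C=0 D=0 ZF=0 PC=5
Step 14: PC=5 exec 'JNZ 2'. After: A=1 B=1 C=0 D=0 ZF=0 PC=2
Step 15: PC=2 exec 'SUB B, D'. After: A=1 B=1 C=0 D=0 ZF=0 PC=3
Step 16: PC=3 exec 'ADD D, D'. After: A=1 B=1 C=0 D=0 ZF=1 PC=4
Step 17: PC=4 exec 'SUB A, 1'. After: A=0 B=1 C=0 D=0 ZF=1 PC=5
Step 18: PC=5 exec 'JNZ 2'. After: A=0 B=1 C=0 D=0 ZF=1 PC=6
Step 19: PC=6 exec 'ADD A, 1'. After: A=1 B=1 C=0 D=0 ZF=0 PC=7
Step 20: PC=7 exec 'ADD C, 5'. After: A=1 B=1 C=5 D=0 ZF=0 PC=8
Step 21: PC=8 exec 'HALT'. After: A=1 B=1 C=5 D=0 ZF=0 PC=8 HALTED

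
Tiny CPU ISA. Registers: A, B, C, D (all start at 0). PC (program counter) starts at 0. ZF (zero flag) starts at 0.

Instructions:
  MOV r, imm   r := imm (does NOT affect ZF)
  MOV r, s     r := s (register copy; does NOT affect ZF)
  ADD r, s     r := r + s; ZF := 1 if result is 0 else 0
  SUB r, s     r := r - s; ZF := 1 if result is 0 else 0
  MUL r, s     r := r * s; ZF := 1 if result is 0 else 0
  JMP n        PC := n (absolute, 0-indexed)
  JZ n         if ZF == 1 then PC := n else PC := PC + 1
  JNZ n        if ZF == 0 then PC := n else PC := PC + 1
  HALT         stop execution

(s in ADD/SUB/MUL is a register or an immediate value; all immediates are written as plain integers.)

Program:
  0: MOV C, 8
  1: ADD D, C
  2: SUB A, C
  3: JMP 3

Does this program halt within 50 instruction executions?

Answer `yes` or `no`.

Answer: no

Derivation:
Step 1: PC=0 exec 'MOV C, 8'. After: A=0 B=0 C=8 D=0 ZF=0 PC=1
Step 2: PC=1 exec 'ADD D, C'. After: A=0 B=0 C=8 D=8 ZF=0 PC=2
Step 3: PC=2 exec 'SUB A, C'. After: A=-8 B=0 C=8 D=8 ZF=0 PC=3
Step 4: PC=3 exec 'JMP 3'. After: A=-8 B=0 C=8 D=8 ZF=0 PC=3
State after step 4 equals state after step 3: the program is in a cycle of length 1 and will never halt.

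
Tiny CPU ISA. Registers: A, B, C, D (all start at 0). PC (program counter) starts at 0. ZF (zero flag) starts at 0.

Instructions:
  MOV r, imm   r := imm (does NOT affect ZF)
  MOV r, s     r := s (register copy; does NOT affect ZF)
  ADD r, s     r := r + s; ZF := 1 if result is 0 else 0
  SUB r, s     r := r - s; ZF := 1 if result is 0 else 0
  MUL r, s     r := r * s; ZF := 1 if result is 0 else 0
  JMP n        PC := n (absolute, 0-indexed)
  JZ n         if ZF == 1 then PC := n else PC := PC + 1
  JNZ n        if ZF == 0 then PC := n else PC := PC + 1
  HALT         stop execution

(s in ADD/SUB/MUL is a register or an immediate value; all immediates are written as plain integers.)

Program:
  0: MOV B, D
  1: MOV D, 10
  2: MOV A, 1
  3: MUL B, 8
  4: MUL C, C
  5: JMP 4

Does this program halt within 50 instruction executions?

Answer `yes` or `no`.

Step 1: PC=0 exec 'MOV B, D'. After: A=0 B=0 C=0 D=0 ZF=0 PC=1
Step 2: PC=1 exec 'MOV D, 10'. After: A=0 B=0 C=0 D=10 ZF=0 PC=2
Step 3: PC=2 exec 'MOV A, 1'. After: A=1 B=0 C=0 D=10 ZF=0 PC=3
Step 4: PC=3 exec 'MUL B, 8'. After: A=1 B=0 C=0 D=10 ZF=1 PC=4
Step 5: PC=4 exec 'MUL C, C'. After: A=1 B=0 C=0 D=10 ZF=1 PC=5
Step 6: PC=5 exec 'JMP 4'. After: A=1 B=0 C=0 D=10 ZF=1 PC=4
State after step 6 equals state after step 4: the program is in a cycle of length 2 and will never halt.

Answer: no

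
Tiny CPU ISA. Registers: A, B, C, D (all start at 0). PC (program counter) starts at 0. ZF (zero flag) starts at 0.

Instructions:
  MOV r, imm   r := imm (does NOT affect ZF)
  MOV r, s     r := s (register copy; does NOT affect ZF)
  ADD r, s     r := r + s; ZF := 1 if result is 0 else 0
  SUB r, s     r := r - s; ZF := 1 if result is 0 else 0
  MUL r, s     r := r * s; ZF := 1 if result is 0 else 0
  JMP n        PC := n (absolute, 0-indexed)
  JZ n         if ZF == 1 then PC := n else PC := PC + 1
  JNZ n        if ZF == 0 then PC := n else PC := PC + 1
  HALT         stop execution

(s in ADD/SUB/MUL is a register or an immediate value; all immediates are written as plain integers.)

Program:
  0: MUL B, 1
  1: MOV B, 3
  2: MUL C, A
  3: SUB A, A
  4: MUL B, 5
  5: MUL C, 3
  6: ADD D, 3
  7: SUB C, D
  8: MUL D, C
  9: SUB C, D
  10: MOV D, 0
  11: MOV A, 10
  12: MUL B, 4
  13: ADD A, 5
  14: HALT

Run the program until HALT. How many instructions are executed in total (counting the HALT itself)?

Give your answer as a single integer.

Step 1: PC=0 exec 'MUL B, 1'. After: A=0 B=0 C=0 D=0 ZF=1 PC=1
Step 2: PC=1 exec 'MOV B, 3'. After: A=0 B=3 C=0 D=0 ZF=1 PC=2
Step 3: PC=2 exec 'MUL C, A'. After: A=0 B=3 C=0 D=0 ZF=1 PC=3
Step 4: PC=3 exec 'SUB A, A'. After: A=0 B=3 C=0 D=0 ZF=1 PC=4
Step 5: PC=4 exec 'MUL B, 5'. After: A=0 B=15 C=0 D=0 ZF=0 PC=5
Step 6: PC=5 exec 'MUL C, 3'. After: A=0 B=15 C=0 D=0 ZF=1 PC=6
Step 7: PC=6 exec 'ADD D, 3'. After: A=0 B=15 C=0 D=3 ZF=0 PC=7
Step 8: PC=7 exec 'SUB C, D'. After: A=0 B=15 C=-3 D=3 ZF=0 PC=8
Step 9: PC=8 exec 'MUL D, C'. After: A=0 B=15 C=-3 D=-9 ZF=0 PC=9
Step 10: PC=9 exec 'SUB C, D'. After: A=0 B=15 C=6 D=-9 ZF=0 PC=10
Step 11: PC=10 exec 'MOV D, 0'. After: A=0 B=15 C=6 D=0 ZF=0 PC=11
Step 12: PC=11 exec 'MOV A, 10'. After: A=10 B=15 C=6 D=0 ZF=0 PC=12
Step 13: PC=12 exec 'MUL B, 4'. After: A=10 B=60 C=6 D=0 ZF=0 PC=13
Step 14: PC=13 exec 'ADD A, 5'. After: A=15 B=60 C=6 D=0 ZF=0 PC=14
Step 15: PC=14 exec 'HALT'. After: A=15 B=60 C=6 D=0 ZF=0 PC=14 HALTED
Total instructions executed: 15

Answer: 15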